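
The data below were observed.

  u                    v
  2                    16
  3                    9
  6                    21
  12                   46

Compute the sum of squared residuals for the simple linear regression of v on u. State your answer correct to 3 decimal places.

n = 4, Σx = 23, Σy = 92, Σxy = 737, Σx² = 193, Σy² = 2894
Sxx = Σx² − (Σx)²/n = 193 − 132.25 = 60.75
Sxy = Σxy − (Σx)(Σy)/n = 737 − 529 = 208
Syy = Σy² − (Σy)²/n = 2894 − 2116 = 778
b = Sxy/Sxx = 208/60.75 = 3.423868
SSE = Syy − b·Sxy = 778 − 3.423868·208 = 65.835391

65.835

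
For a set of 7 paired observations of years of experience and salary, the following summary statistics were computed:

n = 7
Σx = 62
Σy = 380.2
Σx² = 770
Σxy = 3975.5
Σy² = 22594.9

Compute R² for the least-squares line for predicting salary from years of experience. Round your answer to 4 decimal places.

0.8608

Sxx = Σx² − (Σx)²/n = 770 − 549.142857 = 220.857143
Sxy = Σxy − (Σx)(Σy)/n = 3975.5 − 3367.485714 = 608.014286
Syy = Σy² − (Σy)²/n = 22594.9 − 20650.291429 = 1944.608571
R² = Sxy²/(Sxx·Syy) = (608.014286)²/(220.857143·1944.608571) = 0.860764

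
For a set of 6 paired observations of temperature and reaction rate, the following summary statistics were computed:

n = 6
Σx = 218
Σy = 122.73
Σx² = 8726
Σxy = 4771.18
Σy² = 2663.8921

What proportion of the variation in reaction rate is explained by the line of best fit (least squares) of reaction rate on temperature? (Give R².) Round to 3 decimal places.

0.788

Sxx = Σx² − (Σx)²/n = 8726 − 7920.666667 = 805.333333
Sxy = Σxy − (Σx)(Σy)/n = 4771.18 − 4459.19 = 311.99
Syy = Σy² − (Σy)²/n = 2663.8921 − 2510.44215 = 153.44995
R² = Sxy²/(Sxx·Syy) = (311.99)²/(805.333333·153.44995) = 0.787660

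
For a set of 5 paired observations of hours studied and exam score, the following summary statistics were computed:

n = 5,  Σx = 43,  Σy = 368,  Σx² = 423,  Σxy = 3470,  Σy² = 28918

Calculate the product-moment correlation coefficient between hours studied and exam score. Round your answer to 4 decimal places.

0.9773

Sxx = Σx² − (Σx)²/n = 423 − 369.8 = 53.2
Sxy = Σxy − (Σx)(Σy)/n = 3470 − 3164.8 = 305.2
Syy = Σy² − (Σy)²/n = 28918 − 27084.8 = 1833.2
r = Sxy/√(Sxx·Syy) = 305.2/√(97526.24) = 305.2/312.291915 = 0.977291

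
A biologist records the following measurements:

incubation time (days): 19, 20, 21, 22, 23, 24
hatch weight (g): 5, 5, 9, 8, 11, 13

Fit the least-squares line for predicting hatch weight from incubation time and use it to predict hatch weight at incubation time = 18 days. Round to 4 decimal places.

2.8000

n = 6, Σx = 129, Σy = 51, Σxy = 1125, Σx² = 2791
Sxx = Σx² − (Σx)²/n = 2791 − 2773.5 = 17.5
Sxy = Σxy − (Σx)(Σy)/n = 1125 − 1096.5 = 28.5
b = Sxy/Sxx = 28.5/17.5 = 1.628571
a = ȳ − b·x̄ = 8.5 − 1.628571·21.5 = -26.514286
ŷ(18) = a + b·18 = -26.514286 + 1.628571·18 = 2.8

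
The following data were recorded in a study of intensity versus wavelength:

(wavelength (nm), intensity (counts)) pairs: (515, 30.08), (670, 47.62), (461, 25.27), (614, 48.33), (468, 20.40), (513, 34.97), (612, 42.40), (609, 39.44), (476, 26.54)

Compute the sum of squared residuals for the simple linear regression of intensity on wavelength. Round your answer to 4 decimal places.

n = 9, Σx = 4938, Σy = 315.05, Σxy = 178808.3, Σx² = 2757836, Σy² = 11843.5387
Sxx = Σx² − (Σx)²/n = 2757836 − 2709316 = 48520
Sxy = Σxy − (Σx)(Σy)/n = 178808.3 − 172857.433333 = 5950.866667
Syy = Σy² − (Σy)²/n = 11843.5387 − 11028.500278 = 815.038422
b = Sxy/Sxx = 5950.866667/48520 = 0.122648
SSE = Syy − b·Sxy = 815.038422 − 0.122648·5950.866667 = 85.178280

85.1783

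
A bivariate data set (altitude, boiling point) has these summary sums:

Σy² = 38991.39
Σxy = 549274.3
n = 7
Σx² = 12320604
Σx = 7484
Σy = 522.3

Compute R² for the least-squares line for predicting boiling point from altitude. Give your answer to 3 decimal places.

Sxx = Σx² − (Σx)²/n = 12320604 − 8001465.142857 = 4319138.857143
Sxy = Σxy − (Σx)(Σy)/n = 549274.3 − 558413.314286 = -9139.014286
Syy = Σy² − (Σy)²/n = 38991.39 − 38971.041429 = 20.348571
R² = Sxy²/(Sxx·Syy) = (-9139.014286)²/(4319138.857143·20.348571) = 0.950315

0.950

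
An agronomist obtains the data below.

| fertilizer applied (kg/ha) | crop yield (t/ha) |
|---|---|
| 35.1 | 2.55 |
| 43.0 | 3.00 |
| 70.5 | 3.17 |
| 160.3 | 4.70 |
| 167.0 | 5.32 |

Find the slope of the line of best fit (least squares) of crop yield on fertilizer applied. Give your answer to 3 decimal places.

n = 5, Σx = 475.9, Σy = 18.74, Σxy = 2083.84, Σx² = 61636.35
Sxx = Σx² − (Σx)²/n = 61636.35 − 45296.162 = 16340.188
Sxy = Σxy − (Σx)(Σy)/n = 2083.84 − 1783.6732 = 300.1668
b = Sxy/Sxx = 300.1668/16340.188 = 0.018370

0.018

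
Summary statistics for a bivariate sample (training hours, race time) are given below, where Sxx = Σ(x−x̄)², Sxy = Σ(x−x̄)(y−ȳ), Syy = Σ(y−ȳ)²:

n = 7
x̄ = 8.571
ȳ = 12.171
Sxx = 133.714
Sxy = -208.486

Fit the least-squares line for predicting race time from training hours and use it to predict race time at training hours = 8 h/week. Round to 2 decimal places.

13.06

b = Sxy/Sxx = -208.486/133.714 = -1.559194
a = ȳ − b·x̄ = 12.171 − (-1.559194)·8.571 = 25.534848
ŷ(8) = a + b·8 = 25.534848 + (-1.559194)·8 = 13.061299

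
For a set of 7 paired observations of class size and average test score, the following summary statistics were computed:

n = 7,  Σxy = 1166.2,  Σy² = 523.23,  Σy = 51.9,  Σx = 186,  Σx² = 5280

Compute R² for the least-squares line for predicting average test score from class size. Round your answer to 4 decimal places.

0.9692

Sxx = Σx² − (Σx)²/n = 5280 − 4942.285714 = 337.714286
Sxy = Σxy − (Σx)(Σy)/n = 1166.2 − 1379.057143 = -212.857143
Syy = Σy² − (Σy)²/n = 523.23 − 384.801429 = 138.428571
R² = Sxy²/(Sxx·Syy) = (-212.857143)²/(337.714286·138.428571) = 0.969173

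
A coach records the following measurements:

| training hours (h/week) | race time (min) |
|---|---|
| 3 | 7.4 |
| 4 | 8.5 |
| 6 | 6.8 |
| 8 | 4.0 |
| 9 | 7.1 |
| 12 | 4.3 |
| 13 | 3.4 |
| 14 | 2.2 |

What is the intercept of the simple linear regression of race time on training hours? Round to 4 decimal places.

n = 8, Σx = 69, Σy = 43.7, Σxy = 319.5, Σx² = 715
Sxx = Σx² − (Σx)²/n = 715 − 595.125 = 119.875
Sxy = Σxy − (Σx)(Σy)/n = 319.5 − 376.9125 = -57.4125
b = Sxy/Sxx = -57.4125/119.875 = -0.478936
a = ȳ − b·x̄ = 5.4625 − (-0.478936)·8.625 = 9.593326

9.5933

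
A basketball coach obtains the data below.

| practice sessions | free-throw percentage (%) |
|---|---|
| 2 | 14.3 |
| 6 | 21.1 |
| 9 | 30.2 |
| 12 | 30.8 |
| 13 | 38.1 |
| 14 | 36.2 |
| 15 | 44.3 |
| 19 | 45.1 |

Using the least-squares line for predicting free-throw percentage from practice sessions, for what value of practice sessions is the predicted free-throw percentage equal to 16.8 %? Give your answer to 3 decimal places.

3.134

n = 8, Σx = 90, Σy = 260.1, Σxy = 3320.1, Σx² = 1216
Sxx = Σx² − (Σx)²/n = 1216 − 1012.5 = 203.5
Sxy = Σxy − (Σx)(Σy)/n = 3320.1 − 2926.125 = 393.975
b = Sxy/Sxx = 393.975/203.5 = 1.935995
a = ȳ − b·x̄ = 32.5125 − 1.935995·11.25 = 10.732555
Set a + b·x = 16.8: x = (16.8 − 10.732555) / 1.935995 = 3.134019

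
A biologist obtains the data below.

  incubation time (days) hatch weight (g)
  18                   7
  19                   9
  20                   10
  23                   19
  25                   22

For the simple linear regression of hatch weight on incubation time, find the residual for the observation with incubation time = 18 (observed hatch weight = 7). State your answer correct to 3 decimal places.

n = 5, Σx = 105, Σy = 67, Σxy = 1484, Σx² = 2239
Sxx = Σx² − (Σx)²/n = 2239 − 2205 = 34
Sxy = Σxy − (Σx)(Σy)/n = 1484 − 1407 = 77
b = Sxy/Sxx = 77/34 = 2.264706
a = ȳ − b·x̄ = 13.4 − 2.264706·21 = -34.158824
ŷ(18) = -34.158824 + 2.264706·18 = 6.605882
residual = y − ŷ = 7 − 6.605882 = 0.394118

0.394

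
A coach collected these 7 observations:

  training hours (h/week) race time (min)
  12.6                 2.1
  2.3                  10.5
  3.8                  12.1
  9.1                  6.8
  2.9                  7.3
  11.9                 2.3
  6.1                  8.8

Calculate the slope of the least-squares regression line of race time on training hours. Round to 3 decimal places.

n = 7, Σx = 48.7, Σy = 49.9, Σxy = 260.69, Σx² = 448.53
Sxx = Σx² − (Σx)²/n = 448.53 − 338.812857 = 109.717143
Sxy = Σxy − (Σx)(Σy)/n = 260.69 − 347.161429 = -86.471429
b = Sxy/Sxx = -86.471429/109.717143 = -0.788131

-0.788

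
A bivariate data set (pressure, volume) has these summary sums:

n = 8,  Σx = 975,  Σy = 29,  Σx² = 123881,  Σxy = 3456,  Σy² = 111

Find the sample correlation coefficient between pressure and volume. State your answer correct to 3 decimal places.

Sxx = Σx² − (Σx)²/n = 123881 − 118828.125 = 5052.875
Sxy = Σxy − (Σx)(Σy)/n = 3456 − 3534.375 = -78.375
Syy = Σy² − (Σy)²/n = 111 − 105.125 = 5.875
r = Sxy/√(Sxx·Syy) = -78.375/√(29685.640625) = -78.375/172.295214 = -0.454888

-0.455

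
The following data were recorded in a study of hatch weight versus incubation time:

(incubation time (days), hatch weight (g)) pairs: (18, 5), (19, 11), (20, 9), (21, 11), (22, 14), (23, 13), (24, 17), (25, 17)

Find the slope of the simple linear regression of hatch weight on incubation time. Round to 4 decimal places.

n = 8, Σx = 172, Σy = 97, Σxy = 2150, Σx² = 3740
Sxx = Σx² − (Σx)²/n = 3740 − 3698 = 42
Sxy = Σxy − (Σx)(Σy)/n = 2150 − 2085.5 = 64.5
b = Sxy/Sxx = 64.5/42 = 1.535714

1.5357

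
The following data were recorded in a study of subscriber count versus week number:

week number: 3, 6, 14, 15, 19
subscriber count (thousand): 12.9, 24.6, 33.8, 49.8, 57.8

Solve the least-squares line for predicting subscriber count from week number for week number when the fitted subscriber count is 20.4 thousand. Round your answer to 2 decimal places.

n = 5, Σx = 57, Σy = 178.9, Σxy = 2504.7, Σx² = 827
Sxx = Σx² − (Σx)²/n = 827 − 649.8 = 177.2
Sxy = Σxy − (Σx)(Σy)/n = 2504.7 − 2039.46 = 465.24
b = Sxy/Sxx = 465.24/177.2 = 2.625508
a = ȳ − b·x̄ = 35.78 − 2.625508·11.4 = 5.849210
Set a + b·x = 20.4: x = (20.4 − 5.849210) / 2.625508 = 5.542086

5.54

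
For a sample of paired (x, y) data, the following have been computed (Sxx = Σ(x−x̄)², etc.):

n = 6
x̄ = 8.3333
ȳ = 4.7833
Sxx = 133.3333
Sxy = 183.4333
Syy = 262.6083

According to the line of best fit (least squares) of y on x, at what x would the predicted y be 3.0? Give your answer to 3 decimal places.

7.037

b = Sxy/Sxx = 183.4333/133.3333 = 1.375750
a = ȳ − b·x̄ = 4.7833 − 1.375750·8.3333 = -6.681238
Set a + b·x = 3.0: x = (3.0 − (-6.681238)) / 1.375750 = 7.037062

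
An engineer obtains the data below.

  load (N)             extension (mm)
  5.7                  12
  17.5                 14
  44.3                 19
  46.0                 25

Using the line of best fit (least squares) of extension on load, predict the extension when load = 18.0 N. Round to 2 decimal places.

14.74

n = 4, Σx = 113.5, Σy = 70, Σxy = 2305.1, Σx² = 4417.23
Sxx = Σx² − (Σx)²/n = 4417.23 − 3220.5625 = 1196.6675
Sxy = Σxy − (Σx)(Σy)/n = 2305.1 − 1986.25 = 318.85
b = Sxy/Sxx = 318.85/1196.6675 = 0.266448
a = ȳ − b·x̄ = 17.5 − 0.266448·28.375 = 9.939530
ŷ(18.0) = a + b·18.0 = 9.939530 + 0.266448·18 = 14.735599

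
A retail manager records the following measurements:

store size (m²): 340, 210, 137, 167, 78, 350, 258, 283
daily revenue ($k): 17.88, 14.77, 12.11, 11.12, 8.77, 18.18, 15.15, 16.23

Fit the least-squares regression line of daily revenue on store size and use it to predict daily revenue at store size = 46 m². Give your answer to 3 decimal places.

n = 8, Σx = 1823, Σy = 114.21, Σxy = 28245.86, Σx² = 481595
Sxx = Σx² − (Σx)²/n = 481595 − 415416.125 = 66178.875
Sxy = Σxy − (Σx)(Σy)/n = 28245.86 − 26025.60375 = 2220.25625
b = Sxy/Sxx = 2220.25625/66178.875 = 0.033549
a = ȳ − b·x̄ = 14.27625 − 0.033549·227.875 = 6.631199
ŷ(46) = a + b·46 = 6.631199 + 0.033549·46 = 8.174467

8.174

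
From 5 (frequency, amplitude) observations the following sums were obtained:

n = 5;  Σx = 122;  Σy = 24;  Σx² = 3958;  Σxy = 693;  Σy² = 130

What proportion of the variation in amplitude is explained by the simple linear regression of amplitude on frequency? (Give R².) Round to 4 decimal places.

0.7943

Sxx = Σx² − (Σx)²/n = 3958 − 2976.8 = 981.2
Sxy = Σxy − (Σx)(Σy)/n = 693 − 585.6 = 107.4
Syy = Σy² − (Σy)²/n = 130 − 115.2 = 14.8
R² = Sxy²/(Sxx·Syy) = (107.4)²/(981.2·14.8) = 0.794309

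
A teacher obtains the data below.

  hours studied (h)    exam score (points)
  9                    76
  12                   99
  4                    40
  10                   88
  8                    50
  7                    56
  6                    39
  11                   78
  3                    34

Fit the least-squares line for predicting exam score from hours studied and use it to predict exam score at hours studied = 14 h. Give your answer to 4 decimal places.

106.8941

n = 9, Σx = 70, Σy = 560, Σxy = 4898, Σx² = 620
Sxx = Σx² − (Σx)²/n = 620 − 544.444444 = 75.555556
Sxy = Σxy − (Σx)(Σy)/n = 4898 − 4355.555556 = 542.444444
b = Sxy/Sxx = 542.444444/75.555556 = 7.179412
a = ȳ − b·x̄ = 62.222222 − 7.179412·7.777778 = 6.382353
ŷ(14) = a + b·14 = 6.382353 + 7.179412·14 = 106.894118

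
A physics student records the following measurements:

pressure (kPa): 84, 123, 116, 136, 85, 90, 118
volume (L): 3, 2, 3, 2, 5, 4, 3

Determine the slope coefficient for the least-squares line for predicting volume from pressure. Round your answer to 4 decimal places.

n = 7, Σx = 752, Σy = 22, Σxy = 2257, Σx² = 83386
Sxx = Σx² − (Σx)²/n = 83386 − 80786.285714 = 2599.714286
Sxy = Σxy − (Σx)(Σy)/n = 2257 − 2363.428571 = -106.428571
b = Sxy/Sxx = -106.428571/2599.714286 = -0.040939

-0.0409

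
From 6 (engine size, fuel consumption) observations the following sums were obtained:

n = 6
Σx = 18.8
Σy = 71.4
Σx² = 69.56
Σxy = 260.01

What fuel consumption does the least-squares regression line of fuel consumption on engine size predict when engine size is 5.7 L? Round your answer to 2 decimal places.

20.64

Sxx = Σx² − (Σx)²/n = 69.56 − 58.906667 = 10.653333
Sxy = Σxy − (Σx)(Σy)/n = 260.01 − 223.72 = 36.29
b = Sxy/Sxx = 36.29/10.653333 = 3.406446
a = ȳ − b·x̄ = 11.9 − 3.406446·3.133333 = 1.226471
ŷ(5.7) = a + b·5.7 = 1.226471 + 3.406446·5.7 = 20.643210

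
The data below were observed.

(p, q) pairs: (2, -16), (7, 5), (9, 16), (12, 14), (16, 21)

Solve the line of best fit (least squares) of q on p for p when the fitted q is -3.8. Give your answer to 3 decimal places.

4.580

n = 5, Σx = 46, Σy = 40, Σxy = 651, Σx² = 534
Sxx = Σx² − (Σx)²/n = 534 − 423.2 = 110.8
Sxy = Σxy − (Σx)(Σy)/n = 651 − 368 = 283
b = Sxy/Sxx = 283/110.8 = 2.554152
a = ȳ − b·x̄ = 8 − 2.554152·9.2 = -15.498195
Set a + b·x = -3.8: x = (-3.8 − (-15.498195)) / 2.554152 = 4.580071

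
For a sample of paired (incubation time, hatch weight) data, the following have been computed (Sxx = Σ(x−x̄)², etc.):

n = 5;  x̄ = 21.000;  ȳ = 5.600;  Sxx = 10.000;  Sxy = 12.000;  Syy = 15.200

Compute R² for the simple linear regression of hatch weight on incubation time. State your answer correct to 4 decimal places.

0.9474

R² = Sxy²/(Sxx·Syy) = (12)²/(10·15.2) = 0.947368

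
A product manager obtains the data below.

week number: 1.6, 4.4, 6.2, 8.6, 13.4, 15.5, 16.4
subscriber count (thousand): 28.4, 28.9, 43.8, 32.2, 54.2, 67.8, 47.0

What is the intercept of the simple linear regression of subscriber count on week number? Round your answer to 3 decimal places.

23.510

n = 7, Σx = 66.1, Σy = 302.3, Σxy = 3269.06, Σx² = 823.09
Sxx = Σx² − (Σx)²/n = 823.09 − 624.172857 = 198.917143
Sxy = Σxy − (Σx)(Σy)/n = 3269.06 − 2854.575714 = 414.484286
b = Sxy/Sxx = 414.484286/198.917143 = 2.083703
a = ȳ − b·x̄ = 43.185714 − 2.083703·9.442857 = 23.509603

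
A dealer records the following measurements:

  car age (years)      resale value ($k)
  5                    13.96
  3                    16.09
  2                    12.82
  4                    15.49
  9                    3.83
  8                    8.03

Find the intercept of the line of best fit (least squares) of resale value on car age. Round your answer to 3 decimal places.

n = 6, Σx = 31, Σy = 70.22, Σxy = 304.38, Σx² = 199
Sxx = Σx² − (Σx)²/n = 199 − 160.166667 = 38.833333
Sxy = Σxy − (Σx)(Σy)/n = 304.38 − 362.803333 = -58.423333
b = Sxy/Sxx = -58.423333/38.833333 = -1.504464
a = ȳ − b·x̄ = 11.703333 − (-1.504464)·5.166667 = 19.476395

19.476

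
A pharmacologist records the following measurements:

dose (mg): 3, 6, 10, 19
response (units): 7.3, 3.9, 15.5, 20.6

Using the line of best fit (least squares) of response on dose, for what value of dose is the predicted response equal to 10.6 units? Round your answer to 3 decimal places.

8.252

n = 4, Σx = 38, Σy = 47.3, Σxy = 591.7, Σx² = 506
Sxx = Σx² − (Σx)²/n = 506 − 361 = 145
Sxy = Σxy − (Σx)(Σy)/n = 591.7 − 449.35 = 142.35
b = Sxy/Sxx = 142.35/145 = 0.981724
a = ȳ − b·x̄ = 11.825 − 0.981724·9.5 = 2.498621
Set a + b·x = 10.6: x = (10.6 − 2.498621) / 0.981724 = 8.252195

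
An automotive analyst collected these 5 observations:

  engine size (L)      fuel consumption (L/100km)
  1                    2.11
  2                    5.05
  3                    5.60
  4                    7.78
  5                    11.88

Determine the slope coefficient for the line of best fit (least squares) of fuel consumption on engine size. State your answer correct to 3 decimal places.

2.227

n = 5, Σx = 15, Σy = 32.42, Σxy = 119.53, Σx² = 55
Sxx = Σx² − (Σx)²/n = 55 − 45 = 10
Sxy = Σxy − (Σx)(Σy)/n = 119.53 − 97.26 = 22.27
b = Sxy/Sxx = 22.27/10 = 2.227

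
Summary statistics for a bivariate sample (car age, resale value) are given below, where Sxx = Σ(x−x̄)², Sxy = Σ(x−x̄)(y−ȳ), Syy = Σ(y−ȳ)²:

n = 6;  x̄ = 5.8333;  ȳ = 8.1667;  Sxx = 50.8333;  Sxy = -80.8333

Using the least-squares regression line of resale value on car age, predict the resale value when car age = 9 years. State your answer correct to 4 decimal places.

3.1311

b = Sxy/Sxx = -80.8333/50.8333 = -1.590164
a = ȳ − b·x̄ = 8.1667 − (-1.590164)·5.8333 = 17.442606
ŷ(9) = a + b·9 = 17.442606 + (-1.590164)·9 = 3.131127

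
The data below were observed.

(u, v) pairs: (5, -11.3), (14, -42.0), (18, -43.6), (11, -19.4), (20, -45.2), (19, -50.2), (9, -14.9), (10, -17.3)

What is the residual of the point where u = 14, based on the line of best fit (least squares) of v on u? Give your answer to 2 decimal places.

n = 8, Σx = 106, Σy = -243.9, Σxy = -3807.6, Σx² = 1608
Sxx = Σx² − (Σx)²/n = 1608 − 1404.5 = 203.5
Sxy = Σxy − (Σx)(Σy)/n = -3807.6 − (-3231.675) = -575.925
b = Sxy/Sxx = -575.925/203.5 = -2.830098
a = ȳ − b·x̄ = -30.4875 − (-2.830098)·13.25 = 7.011302
ŷ(14) = 7.011302 + (-2.830098)·14 = -32.610074
residual = y − ŷ = -42.0 − (-32.610074) = -9.389926

-9.39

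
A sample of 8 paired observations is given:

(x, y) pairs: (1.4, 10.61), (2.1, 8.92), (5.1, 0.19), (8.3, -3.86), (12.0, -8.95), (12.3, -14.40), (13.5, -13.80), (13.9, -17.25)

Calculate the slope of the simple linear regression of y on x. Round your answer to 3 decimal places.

n = 8, Σx = 68.6, Σy = -38.54, Σxy = -708.078, Σx² = 772.02
Sxx = Σx² − (Σx)²/n = 772.02 − 588.245 = 183.775
Sxy = Σxy − (Σx)(Σy)/n = -708.078 − (-330.4805) = -377.5975
b = Sxy/Sxx = -377.5975/183.775 = -2.054673

-2.055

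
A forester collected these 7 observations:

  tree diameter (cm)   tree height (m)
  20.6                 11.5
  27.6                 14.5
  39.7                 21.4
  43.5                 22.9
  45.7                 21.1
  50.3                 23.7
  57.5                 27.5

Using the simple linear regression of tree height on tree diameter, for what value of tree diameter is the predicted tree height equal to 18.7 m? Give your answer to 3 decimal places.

36.753

n = 7, Σx = 284.9, Σy = 142.6, Σxy = 6220.46, Σx² = 12579.29
Sxx = Σx² − (Σx)²/n = 12579.29 − 11595.43 = 983.86
Sxy = Σxy − (Σx)(Σy)/n = 6220.46 − 5803.82 = 416.64
b = Sxy/Sxx = 416.64/983.86 = 0.423475
a = ȳ − b·x̄ = 20.371429 − 0.423475·40.7 = 3.136001
Set a + b·x = 18.7: x = (18.7 − 3.136001) / 0.423475 = 36.753063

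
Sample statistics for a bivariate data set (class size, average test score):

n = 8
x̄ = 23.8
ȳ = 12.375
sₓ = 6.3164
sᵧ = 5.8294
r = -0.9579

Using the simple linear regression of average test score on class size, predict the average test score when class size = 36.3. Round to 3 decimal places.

1.324

b = r · sᵧ/sₓ = -0.9579 · 5.8294/6.3164 = -0.884045
a = ȳ − b·x̄ = 12.375 − (-0.884045)·23.8 = 33.415273
ŷ(36.3) = a + b·36.3 = 33.415273 + (-0.884045)·36.3 = 1.324437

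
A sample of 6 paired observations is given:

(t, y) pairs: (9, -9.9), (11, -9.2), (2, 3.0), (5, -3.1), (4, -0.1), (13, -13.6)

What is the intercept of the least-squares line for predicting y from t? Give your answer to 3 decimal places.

5.181

n = 6, Σx = 44, Σy = -32.9, Σxy = -377, Σx² = 416
Sxx = Σx² − (Σx)²/n = 416 − 322.666667 = 93.333333
Sxy = Σxy − (Σx)(Σy)/n = -377 − (-241.266667) = -135.733333
b = Sxy/Sxx = -135.733333/93.333333 = -1.454286
a = ȳ − b·x̄ = -5.483333 − (-1.454286)·7.333333 = 5.181429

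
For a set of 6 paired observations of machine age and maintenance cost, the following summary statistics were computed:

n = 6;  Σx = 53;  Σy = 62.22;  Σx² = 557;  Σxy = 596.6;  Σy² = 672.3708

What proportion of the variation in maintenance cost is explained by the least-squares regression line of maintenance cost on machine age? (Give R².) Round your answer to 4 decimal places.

0.9155

Sxx = Σx² − (Σx)²/n = 557 − 468.166667 = 88.833333
Sxy = Σxy − (Σx)(Σy)/n = 596.6 − 549.61 = 46.99
Syy = Σy² − (Σy)²/n = 672.3708 − 645.2214 = 27.1494
R² = Sxy²/(Sxx·Syy) = (46.99)²/(88.833333·27.1494) = 0.915534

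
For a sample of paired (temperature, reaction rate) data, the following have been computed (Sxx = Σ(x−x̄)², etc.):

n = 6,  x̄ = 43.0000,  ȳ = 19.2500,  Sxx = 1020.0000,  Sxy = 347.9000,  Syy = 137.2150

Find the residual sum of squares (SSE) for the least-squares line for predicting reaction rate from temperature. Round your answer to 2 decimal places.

b = Sxy/Sxx = 347.9/1020 = 0.341078
SSE = Syy − b·Sxy = 137.215 − 0.341078·347.9 = 18.553814

18.55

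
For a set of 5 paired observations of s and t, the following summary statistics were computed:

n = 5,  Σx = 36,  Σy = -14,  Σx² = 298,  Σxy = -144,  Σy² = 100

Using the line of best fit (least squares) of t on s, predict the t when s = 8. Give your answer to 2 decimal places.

Sxx = Σx² − (Σx)²/n = 298 − 259.2 = 38.8
Sxy = Σxy − (Σx)(Σy)/n = -144 − (-100.8) = -43.2
b = Sxy/Sxx = -43.2/38.8 = -1.113402
a = ȳ − b·x̄ = -2.8 − (-1.113402)·7.2 = 5.216495
ŷ(8) = a + b·8 = 5.216495 + (-1.113402)·8 = -3.690722

-3.69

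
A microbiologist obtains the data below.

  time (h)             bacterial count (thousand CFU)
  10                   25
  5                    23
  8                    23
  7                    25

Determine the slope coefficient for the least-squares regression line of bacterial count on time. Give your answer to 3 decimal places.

0.308

n = 4, Σx = 30, Σy = 96, Σxy = 724, Σx² = 238
Sxx = Σx² − (Σx)²/n = 238 − 225 = 13
Sxy = Σxy − (Σx)(Σy)/n = 724 − 720 = 4
b = Sxy/Sxx = 4/13 = 0.307692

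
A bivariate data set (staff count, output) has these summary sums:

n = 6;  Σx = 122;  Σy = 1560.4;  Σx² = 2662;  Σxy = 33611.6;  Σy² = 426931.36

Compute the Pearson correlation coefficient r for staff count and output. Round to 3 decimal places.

Sxx = Σx² − (Σx)²/n = 2662 − 2480.666667 = 181.333333
Sxy = Σxy − (Σx)(Σy)/n = 33611.6 − 31728.133333 = 1883.466667
Syy = Σy² − (Σy)²/n = 426931.36 − 405808.026667 = 21123.333333
r = Sxy/√(Sxx·Syy) = 1883.466667/√(3830364.444444) = 1883.466667/1957.131688 = 0.962361

0.962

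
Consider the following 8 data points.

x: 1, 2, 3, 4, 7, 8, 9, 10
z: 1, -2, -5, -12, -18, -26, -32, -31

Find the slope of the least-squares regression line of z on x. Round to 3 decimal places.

n = 8, Σx = 44, Σy = -125, Σxy = -998, Σx² = 324
Sxx = Σx² − (Σx)²/n = 324 − 242 = 82
Sxy = Σxy − (Σx)(Σy)/n = -998 − (-687.5) = -310.5
b = Sxy/Sxx = -310.5/82 = -3.786585

-3.787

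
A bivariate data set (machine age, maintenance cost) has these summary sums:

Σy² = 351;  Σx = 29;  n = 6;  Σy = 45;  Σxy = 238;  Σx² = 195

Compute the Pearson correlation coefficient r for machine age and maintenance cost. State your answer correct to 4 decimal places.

Sxx = Σx² − (Σx)²/n = 195 − 140.166667 = 54.833333
Sxy = Σxy − (Σx)(Σy)/n = 238 − 217.5 = 20.5
Syy = Σy² − (Σy)²/n = 351 − 337.5 = 13.5
r = Sxy/√(Sxx·Syy) = 20.5/√(740.25) = 20.5/27.207536 = 0.753468

0.7535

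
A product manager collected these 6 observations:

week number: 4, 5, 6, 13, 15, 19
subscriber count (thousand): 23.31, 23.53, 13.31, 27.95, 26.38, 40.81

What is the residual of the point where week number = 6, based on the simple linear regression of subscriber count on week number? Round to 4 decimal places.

-7.5772

n = 6, Σx = 62, Σy = 155.29, Σxy = 1825.19, Σx² = 832
Sxx = Σx² − (Σx)²/n = 832 − 640.666667 = 191.333333
Sxy = Σxy − (Σx)(Σy)/n = 1825.19 − 1604.663333 = 220.526667
b = Sxy/Sxx = 220.526667/191.333333 = 1.152578
a = ȳ − b·x̄ = 25.881667 − 1.152578·10.333333 = 13.971690
ŷ(6) = 13.971690 + 1.152578·6 = 20.887160
residual = y − ŷ = 13.31 − 20.887160 = -7.577160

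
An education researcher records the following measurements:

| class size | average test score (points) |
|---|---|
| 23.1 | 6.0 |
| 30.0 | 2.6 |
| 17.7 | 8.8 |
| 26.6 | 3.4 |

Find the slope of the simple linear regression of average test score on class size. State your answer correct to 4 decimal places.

n = 4, Σx = 97.4, Σy = 20.8, Σxy = 462.8, Σx² = 2454.46
Sxx = Σx² − (Σx)²/n = 2454.46 − 2371.69 = 82.77
Sxy = Σxy − (Σx)(Σy)/n = 462.8 − 506.48 = -43.68
b = Sxy/Sxx = -43.68/82.77 = -0.527727

-0.5277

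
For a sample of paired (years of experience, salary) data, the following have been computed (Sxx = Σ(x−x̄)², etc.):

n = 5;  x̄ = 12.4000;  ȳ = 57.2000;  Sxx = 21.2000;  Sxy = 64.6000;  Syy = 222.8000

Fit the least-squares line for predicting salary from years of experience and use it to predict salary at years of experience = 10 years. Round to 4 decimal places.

49.8868

b = Sxy/Sxx = 64.6/21.2 = 3.047170
a = ȳ − b·x̄ = 57.2 − 3.047170·12.4 = 19.415094
ŷ(10) = a + b·10 = 19.415094 + 3.047170·10 = 49.886792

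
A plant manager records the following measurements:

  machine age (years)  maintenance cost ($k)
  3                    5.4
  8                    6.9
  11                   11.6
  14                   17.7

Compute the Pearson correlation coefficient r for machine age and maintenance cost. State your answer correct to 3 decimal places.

0.929

n = 4, Σx = 36, Σy = 41.6, Σxy = 446.8, Σx² = 390, Σy² = 524.62
Sxx = Σx² − (Σx)²/n = 390 − 324 = 66
Sxy = Σxy − (Σx)(Σy)/n = 446.8 − 374.4 = 72.4
Syy = Σy² − (Σy)²/n = 524.62 − 432.64 = 91.98
r = Sxy/√(Sxx·Syy) = 72.4/√(6070.68) = 72.4/77.914569 = 0.929223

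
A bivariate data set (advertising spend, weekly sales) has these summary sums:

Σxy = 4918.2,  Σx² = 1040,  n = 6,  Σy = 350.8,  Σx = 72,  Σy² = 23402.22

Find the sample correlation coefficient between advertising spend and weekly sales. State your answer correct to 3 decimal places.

Sxx = Σx² − (Σx)²/n = 1040 − 864 = 176
Sxy = Σxy − (Σx)(Σy)/n = 4918.2 − 4209.6 = 708.6
Syy = Σy² − (Σy)²/n = 23402.22 − 20510.106667 = 2892.113333
r = Sxy/√(Sxx·Syy) = 708.6/√(509011.946667) = 708.6/713.450732 = 0.993201

0.993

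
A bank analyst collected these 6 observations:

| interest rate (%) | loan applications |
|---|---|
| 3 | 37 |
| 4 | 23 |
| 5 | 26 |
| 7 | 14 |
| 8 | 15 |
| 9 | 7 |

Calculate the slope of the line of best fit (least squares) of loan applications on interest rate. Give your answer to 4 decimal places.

-4.2143

n = 6, Σx = 36, Σy = 122, Σxy = 614, Σx² = 244
Sxx = Σx² − (Σx)²/n = 244 − 216 = 28
Sxy = Σxy − (Σx)(Σy)/n = 614 − 732 = -118
b = Sxy/Sxx = -118/28 = -4.214286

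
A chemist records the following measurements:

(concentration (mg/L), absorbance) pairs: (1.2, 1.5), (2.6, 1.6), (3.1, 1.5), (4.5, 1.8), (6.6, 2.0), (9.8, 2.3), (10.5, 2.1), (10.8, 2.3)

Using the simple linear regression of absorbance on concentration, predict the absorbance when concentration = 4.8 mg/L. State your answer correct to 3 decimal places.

1.775

n = 8, Σx = 49.1, Σy = 15.1, Σxy = 101.34, Σx² = 404.55
Sxx = Σx² − (Σx)²/n = 404.55 − 301.35125 = 103.19875
Sxy = Σxy − (Σx)(Σy)/n = 101.34 − 92.67625 = 8.66375
b = Sxy/Sxx = 8.66375/103.19875 = 0.083952
a = ȳ − b·x̄ = 1.8875 − 0.083952·6.1375 = 1.372244
ŷ(4.8) = a + b·4.8 = 1.372244 + 0.083952·4.8 = 1.775214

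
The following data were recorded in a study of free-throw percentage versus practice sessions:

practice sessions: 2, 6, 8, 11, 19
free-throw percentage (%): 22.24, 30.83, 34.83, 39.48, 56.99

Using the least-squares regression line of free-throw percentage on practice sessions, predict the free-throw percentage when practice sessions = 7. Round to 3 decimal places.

32.428

n = 5, Σx = 46, Σy = 184.37, Σxy = 2025.19, Σx² = 586
Sxx = Σx² − (Σx)²/n = 586 − 423.2 = 162.8
Sxy = Σxy − (Σx)(Σy)/n = 2025.19 − 1696.204 = 328.986
b = Sxy/Sxx = 328.986/162.8 = 2.020799
a = ȳ − b·x̄ = 36.874 − 2.020799·9.2 = 18.282654
ŷ(7) = a + b·7 = 18.282654 + 2.020799·7 = 32.428243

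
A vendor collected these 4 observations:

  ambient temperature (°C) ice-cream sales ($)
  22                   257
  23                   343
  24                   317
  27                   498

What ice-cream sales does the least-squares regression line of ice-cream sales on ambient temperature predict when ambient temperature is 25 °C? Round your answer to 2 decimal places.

n = 4, Σx = 96, Σy = 1415, Σxy = 34597, Σx² = 2318
Sxx = Σx² − (Σx)²/n = 2318 − 2304 = 14
Sxy = Σxy − (Σx)(Σy)/n = 34597 − 33960 = 637
b = Sxy/Sxx = 637/14 = 45.5
a = ȳ − b·x̄ = 353.75 − 45.5·24 = -738.25
ŷ(25) = a + b·25 = -738.25 + 45.5·25 = 399.25

399.25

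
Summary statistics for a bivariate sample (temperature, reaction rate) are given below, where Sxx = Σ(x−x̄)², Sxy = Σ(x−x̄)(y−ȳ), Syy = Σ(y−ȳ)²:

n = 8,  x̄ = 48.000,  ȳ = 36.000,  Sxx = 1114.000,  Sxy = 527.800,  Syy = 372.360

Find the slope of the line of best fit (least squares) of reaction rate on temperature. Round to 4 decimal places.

b = Sxy/Sxx = 527.8/1114 = 0.473788

0.4738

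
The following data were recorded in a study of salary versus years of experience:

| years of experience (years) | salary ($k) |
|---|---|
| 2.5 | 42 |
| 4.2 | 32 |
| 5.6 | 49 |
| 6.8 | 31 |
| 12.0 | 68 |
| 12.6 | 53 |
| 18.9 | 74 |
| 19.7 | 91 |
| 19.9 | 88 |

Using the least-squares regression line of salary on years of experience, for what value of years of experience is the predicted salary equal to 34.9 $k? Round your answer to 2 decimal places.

3.43

n = 9, Σx = 102.2, Σy = 528, Σxy = 7150.9, Σx² = 1545.56
Sxx = Σx² − (Σx)²/n = 1545.56 − 1160.537778 = 385.022222
Sxy = Σxy − (Σx)(Σy)/n = 7150.9 − 5995.733333 = 1155.166667
b = Sxy/Sxx = 1155.166667/385.022222 = 3.000260
a = ȳ − b·x̄ = 58.666667 − 3.000260·11.355556 = 24.597051
Set a + b·x = 34.9: x = (34.9 − 24.597051) / 3.000260 = 3.434019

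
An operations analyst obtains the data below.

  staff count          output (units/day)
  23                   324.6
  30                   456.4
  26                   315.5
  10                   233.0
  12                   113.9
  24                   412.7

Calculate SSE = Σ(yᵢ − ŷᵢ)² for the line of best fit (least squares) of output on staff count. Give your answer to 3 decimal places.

19144.253

n = 6, Σx = 125, Σy = 1856.1, Σxy = 42962.4, Σx² = 2925, Σy² = 650789.87
Sxx = Σx² − (Σx)²/n = 2925 − 2604.166667 = 320.833333
Sxy = Σxy − (Σx)(Σy)/n = 42962.4 − 38668.75 = 4293.65
Syy = Σy² − (Σy)²/n = 650789.87 − 574184.535 = 76605.335
b = Sxy/Sxx = 4293.65/320.833333 = 13.382805
SSE = Syy − b·Sxy = 76605.335 − 13.382805·4293.65 = 19144.253475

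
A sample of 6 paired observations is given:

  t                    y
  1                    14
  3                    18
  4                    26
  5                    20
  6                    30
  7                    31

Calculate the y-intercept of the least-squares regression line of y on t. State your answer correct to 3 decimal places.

n = 6, Σx = 26, Σy = 139, Σxy = 669, Σx² = 136
Sxx = Σx² − (Σx)²/n = 136 − 112.666667 = 23.333333
Sxy = Σxy − (Σx)(Σy)/n = 669 − 602.333333 = 66.666667
b = Sxy/Sxx = 66.666667/23.333333 = 2.857143
a = ȳ − b·x̄ = 23.166667 − 2.857143·4.333333 = 10.785714

10.786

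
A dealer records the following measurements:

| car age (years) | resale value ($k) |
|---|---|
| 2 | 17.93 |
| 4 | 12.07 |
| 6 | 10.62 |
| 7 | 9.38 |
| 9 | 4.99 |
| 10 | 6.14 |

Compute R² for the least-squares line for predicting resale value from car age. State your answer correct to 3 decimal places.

0.928

n = 6, Σx = 38, Σy = 61.13, Σxy = 319.83, Σx² = 286, Σy² = 730.5383
Sxx = Σx² − (Σx)²/n = 286 − 240.666667 = 45.333333
Sxy = Σxy − (Σx)(Σy)/n = 319.83 − 387.156667 = -67.326667
Syy = Σy² − (Σy)²/n = 730.5383 − 622.812817 = 107.725483
R² = Sxy²/(Sxx·Syy) = (-67.326667)²/(45.333333·107.725483) = 0.928193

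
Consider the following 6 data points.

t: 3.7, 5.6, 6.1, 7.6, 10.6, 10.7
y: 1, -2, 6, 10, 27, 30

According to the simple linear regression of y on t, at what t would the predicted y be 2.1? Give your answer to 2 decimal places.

n = 6, Σx = 44.3, Σy = 72, Σxy = 712.3, Σx² = 366.87
Sxx = Σx² − (Σx)²/n = 366.87 − 327.081667 = 39.788333
Sxy = Σxy − (Σx)(Σy)/n = 712.3 − 531.6 = 180.7
b = Sxy/Sxx = 180.7/39.788333 = 4.541532
a = ȳ − b·x̄ = 12 − 4.541532·7.383333 = -21.531647
Set a + b·x = 2.1: x = (2.1 − (-21.531647)) / 4.541532 = 5.203452

5.20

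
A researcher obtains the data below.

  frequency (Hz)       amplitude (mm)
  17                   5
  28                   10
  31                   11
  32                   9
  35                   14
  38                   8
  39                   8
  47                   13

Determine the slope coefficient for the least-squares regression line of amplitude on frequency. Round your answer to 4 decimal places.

0.1974

n = 8, Σx = 267, Σy = 78, Σxy = 2711, Σx² = 9457
Sxx = Σx² − (Σx)²/n = 9457 − 8911.125 = 545.875
Sxy = Σxy − (Σx)(Σy)/n = 2711 − 2603.25 = 107.75
b = Sxy/Sxx = 107.75/545.875 = 0.197390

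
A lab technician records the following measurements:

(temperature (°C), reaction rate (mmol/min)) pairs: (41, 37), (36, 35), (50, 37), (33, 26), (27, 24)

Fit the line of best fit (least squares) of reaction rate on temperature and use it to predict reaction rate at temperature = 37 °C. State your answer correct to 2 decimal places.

31.55

n = 5, Σx = 187, Σy = 159, Σxy = 6133, Σx² = 7295
Sxx = Σx² − (Σx)²/n = 7295 − 6993.8 = 301.2
Sxy = Σxy − (Σx)(Σy)/n = 6133 − 5946.6 = 186.4
b = Sxy/Sxx = 186.4/301.2 = 0.618858
a = ȳ − b·x̄ = 31.8 − 0.618858·37.4 = 8.654714
ŷ(37) = a + b·37 = 8.654714 + 0.618858·37 = 31.552457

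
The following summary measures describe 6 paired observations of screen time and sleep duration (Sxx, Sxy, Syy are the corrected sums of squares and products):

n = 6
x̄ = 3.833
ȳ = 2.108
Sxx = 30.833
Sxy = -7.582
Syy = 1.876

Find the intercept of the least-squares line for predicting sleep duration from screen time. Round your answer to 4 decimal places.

b = Sxy/Sxx = -7.582/30.833 = -0.245905
a = ȳ − b·x̄ = 2.108 − (-0.245905)·3.833 = 3.050555

3.0506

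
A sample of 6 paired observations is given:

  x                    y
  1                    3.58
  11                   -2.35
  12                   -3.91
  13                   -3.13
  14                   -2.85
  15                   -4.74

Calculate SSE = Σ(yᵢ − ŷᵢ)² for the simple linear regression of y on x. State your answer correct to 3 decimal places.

2.554

n = 6, Σx = 66, Σy = -13.4, Σxy = -220.88, Σx² = 856, Σy² = 74.014
Sxx = Σx² − (Σx)²/n = 856 − 726 = 130
Sxy = Σxy − (Σx)(Σy)/n = -220.88 − (-147.4) = -73.48
Syy = Σy² − (Σy)²/n = 74.014 − 29.926667 = 44.087333
b = Sxy/Sxx = -73.48/130 = -0.565231
SSE = Syy − b·Sxy = 44.087333 − (-0.565231)·(-73.48) = 2.554176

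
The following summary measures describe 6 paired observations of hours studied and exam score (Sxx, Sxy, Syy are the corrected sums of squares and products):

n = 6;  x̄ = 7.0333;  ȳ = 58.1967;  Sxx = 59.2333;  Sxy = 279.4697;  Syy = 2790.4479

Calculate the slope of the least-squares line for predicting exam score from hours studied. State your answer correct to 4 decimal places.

b = Sxy/Sxx = 279.4697/59.2333 = 4.718118

4.7181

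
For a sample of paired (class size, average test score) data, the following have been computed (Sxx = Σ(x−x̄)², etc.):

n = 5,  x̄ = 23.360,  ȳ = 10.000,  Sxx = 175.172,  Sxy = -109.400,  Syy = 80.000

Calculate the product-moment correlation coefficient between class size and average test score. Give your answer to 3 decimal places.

r = Sxy/√(Sxx·Syy) = -109.4/√(14013.76) = -109.4/118.379728 = -0.924145

-0.924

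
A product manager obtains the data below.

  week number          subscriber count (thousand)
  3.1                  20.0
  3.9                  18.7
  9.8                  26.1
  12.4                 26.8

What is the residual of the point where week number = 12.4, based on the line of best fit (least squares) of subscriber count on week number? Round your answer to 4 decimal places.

-0.6100

n = 4, Σx = 29.2, Σy = 91.6, Σxy = 723.03, Σx² = 274.62
Sxx = Σx² − (Σx)²/n = 274.62 − 213.16 = 61.46
Sxy = Σxy − (Σx)(Σy)/n = 723.03 − 668.68 = 54.35
b = Sxy/Sxx = 54.35/61.46 = 0.884315
a = ȳ − b·x̄ = 22.9 − 0.884315·7.3 = 16.444500
ŷ(12.4) = 16.444500 + 0.884315·12.4 = 27.410007
residual = y − ŷ = 26.8 − 27.410007 = -0.610007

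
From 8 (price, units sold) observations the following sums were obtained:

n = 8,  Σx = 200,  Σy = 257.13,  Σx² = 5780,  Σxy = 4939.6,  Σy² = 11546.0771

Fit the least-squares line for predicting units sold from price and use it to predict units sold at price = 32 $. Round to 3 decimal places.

18.782

Sxx = Σx² − (Σx)²/n = 5780 − 5000 = 780
Sxy = Σxy − (Σx)(Σy)/n = 4939.6 − 6428.25 = -1488.65
b = Sxy/Sxx = -1488.65/780 = -1.908526
a = ȳ − b·x̄ = 32.14125 − (-1.908526)·25 = 79.854391
ŷ(32) = a + b·32 = 79.854391 + (-1.908526)·32 = 18.781571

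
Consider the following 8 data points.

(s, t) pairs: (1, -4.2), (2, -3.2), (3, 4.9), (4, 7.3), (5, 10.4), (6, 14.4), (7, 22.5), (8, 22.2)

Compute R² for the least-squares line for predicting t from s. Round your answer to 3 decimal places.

0.970

n = 8, Σx = 36, Σy = 74.3, Σxy = 506.8, Σx² = 204, Σy² = 1419.79
Sxx = Σx² − (Σx)²/n = 204 − 162 = 42
Sxy = Σxy − (Σx)(Σy)/n = 506.8 − 334.35 = 172.45
Syy = Σy² − (Σy)²/n = 1419.79 − 690.06125 = 729.72875
R² = Sxy²/(Sxx·Syy) = (172.45)²/(42·729.72875) = 0.970321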